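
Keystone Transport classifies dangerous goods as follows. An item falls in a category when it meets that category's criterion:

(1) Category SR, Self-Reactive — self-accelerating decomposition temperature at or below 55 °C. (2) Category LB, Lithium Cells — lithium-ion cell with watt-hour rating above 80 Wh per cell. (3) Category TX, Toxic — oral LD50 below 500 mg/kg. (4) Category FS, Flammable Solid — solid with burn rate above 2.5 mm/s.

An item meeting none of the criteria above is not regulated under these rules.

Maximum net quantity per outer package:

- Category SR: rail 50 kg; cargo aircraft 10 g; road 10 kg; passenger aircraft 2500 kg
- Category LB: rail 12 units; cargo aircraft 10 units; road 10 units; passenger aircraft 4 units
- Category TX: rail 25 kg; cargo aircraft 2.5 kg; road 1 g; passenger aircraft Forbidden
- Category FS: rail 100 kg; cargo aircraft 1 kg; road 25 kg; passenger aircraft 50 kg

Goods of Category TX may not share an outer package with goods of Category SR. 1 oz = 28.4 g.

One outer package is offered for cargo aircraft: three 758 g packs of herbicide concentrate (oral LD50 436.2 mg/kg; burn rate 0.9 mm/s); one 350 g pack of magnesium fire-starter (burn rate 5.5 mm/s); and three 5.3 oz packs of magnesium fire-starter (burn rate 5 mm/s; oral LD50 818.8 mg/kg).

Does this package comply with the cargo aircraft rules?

Yes

Oral LD50 436.2 mg/kg meets the Category TX criterion (Toxic), so the herbicide concentrate is Category TX.
Magnesium fire-starter: burn rate 5.5 mm/s > 2.5 mm/s → Category FS (Flammable Solid).
Magnesium fire-starter: burn rate 5 mm/s > 2.5 mm/s → Category FS (Flammable Solid).
Category FS net quantity: 350 g + (three 5.3 oz packs = 451.56 g) = 801.56 g.
801.56 g is within the cargo aircraft limit of 1 kg for Category FS.
Category TX quantity: three 758 g packs = 2.274 kg.
That is within the Category TX cargo aircraft limit of 2.5 kg.
The segregation rule (Category TX with Category SR) does not apply to Category FS with Category TX.
Every hazard category is within its cargo aircraft limit and no segregation rule is violated.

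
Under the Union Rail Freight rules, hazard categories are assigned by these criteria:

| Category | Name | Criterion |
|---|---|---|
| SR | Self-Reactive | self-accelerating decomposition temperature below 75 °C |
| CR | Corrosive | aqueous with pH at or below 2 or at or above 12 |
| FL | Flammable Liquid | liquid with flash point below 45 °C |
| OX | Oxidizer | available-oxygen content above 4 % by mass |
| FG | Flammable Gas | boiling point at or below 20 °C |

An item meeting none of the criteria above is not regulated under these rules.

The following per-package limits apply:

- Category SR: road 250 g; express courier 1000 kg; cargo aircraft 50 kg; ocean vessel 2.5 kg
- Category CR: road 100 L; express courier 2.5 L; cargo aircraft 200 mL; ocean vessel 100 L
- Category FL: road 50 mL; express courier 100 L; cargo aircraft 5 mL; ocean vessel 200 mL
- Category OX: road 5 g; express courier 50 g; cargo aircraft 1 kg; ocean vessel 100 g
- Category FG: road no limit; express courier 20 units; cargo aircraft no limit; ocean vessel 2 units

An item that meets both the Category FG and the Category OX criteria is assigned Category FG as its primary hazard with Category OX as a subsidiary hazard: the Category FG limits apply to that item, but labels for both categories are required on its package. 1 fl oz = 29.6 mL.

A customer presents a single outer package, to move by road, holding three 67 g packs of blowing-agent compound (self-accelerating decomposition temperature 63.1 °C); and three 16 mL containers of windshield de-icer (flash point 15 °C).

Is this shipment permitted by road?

Yes

Blowing-agent compound: self-accelerating decomposition temperature 63.1 °C < 75 °C → Category SR (Self-Reactive).
The windshield de-icer has flash point 15 °C, which is < 45 °C, so it is Category FL (Flammable Liquid).
Category SR quantity: three 67 g packs = 201 g.
That is within the Category SR road limit of 250 g.
Category FL quantity: three 16 mL containers = 48 mL.
48 mL ≤ 50 mL (road limit, Category FL) — within limit.
Every hazard category is within its road limit and no segregation rule is violated.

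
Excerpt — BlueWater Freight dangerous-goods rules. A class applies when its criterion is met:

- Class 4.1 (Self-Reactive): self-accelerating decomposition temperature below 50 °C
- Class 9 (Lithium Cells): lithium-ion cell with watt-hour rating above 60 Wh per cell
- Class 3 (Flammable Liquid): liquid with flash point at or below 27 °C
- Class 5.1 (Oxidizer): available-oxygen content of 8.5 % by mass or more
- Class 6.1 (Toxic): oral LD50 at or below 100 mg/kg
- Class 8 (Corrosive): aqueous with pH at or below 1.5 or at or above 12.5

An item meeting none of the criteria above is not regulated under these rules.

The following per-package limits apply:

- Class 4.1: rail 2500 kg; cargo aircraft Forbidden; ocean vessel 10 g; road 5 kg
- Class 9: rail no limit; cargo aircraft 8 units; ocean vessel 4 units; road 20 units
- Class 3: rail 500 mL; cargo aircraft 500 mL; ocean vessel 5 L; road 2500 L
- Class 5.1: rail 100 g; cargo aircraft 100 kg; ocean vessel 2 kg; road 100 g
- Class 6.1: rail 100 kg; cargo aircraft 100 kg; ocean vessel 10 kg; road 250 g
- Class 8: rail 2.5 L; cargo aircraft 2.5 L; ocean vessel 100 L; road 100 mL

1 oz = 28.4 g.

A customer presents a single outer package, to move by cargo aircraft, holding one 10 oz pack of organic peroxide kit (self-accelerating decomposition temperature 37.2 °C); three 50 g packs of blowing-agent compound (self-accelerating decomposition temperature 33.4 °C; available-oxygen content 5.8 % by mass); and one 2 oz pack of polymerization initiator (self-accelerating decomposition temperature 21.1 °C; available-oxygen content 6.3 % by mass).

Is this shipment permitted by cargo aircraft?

No

Organic peroxide kit: self-accelerating decomposition temperature 37.2 °C < 50 °C → Class 4.1 (Self-Reactive).
Self-accelerating decomposition temperature 33.4 °C meets the Class 4.1 criterion (Self-Reactive), so the blowing-agent compound is Class 4.1.
Polymerization initiator: self-accelerating decomposition temperature 21.1 °C < 50 °C → Class 4.1 (Self-Reactive).
Class 4.1 net quantity: (one 10 oz pack = 284 g) + (three 50 g packs = 150 g) + (one 2 oz pack = 56.8 g) = 490.8 g.
By cargo aircraft, Class 4.1 is Forbidden regardless of quantity.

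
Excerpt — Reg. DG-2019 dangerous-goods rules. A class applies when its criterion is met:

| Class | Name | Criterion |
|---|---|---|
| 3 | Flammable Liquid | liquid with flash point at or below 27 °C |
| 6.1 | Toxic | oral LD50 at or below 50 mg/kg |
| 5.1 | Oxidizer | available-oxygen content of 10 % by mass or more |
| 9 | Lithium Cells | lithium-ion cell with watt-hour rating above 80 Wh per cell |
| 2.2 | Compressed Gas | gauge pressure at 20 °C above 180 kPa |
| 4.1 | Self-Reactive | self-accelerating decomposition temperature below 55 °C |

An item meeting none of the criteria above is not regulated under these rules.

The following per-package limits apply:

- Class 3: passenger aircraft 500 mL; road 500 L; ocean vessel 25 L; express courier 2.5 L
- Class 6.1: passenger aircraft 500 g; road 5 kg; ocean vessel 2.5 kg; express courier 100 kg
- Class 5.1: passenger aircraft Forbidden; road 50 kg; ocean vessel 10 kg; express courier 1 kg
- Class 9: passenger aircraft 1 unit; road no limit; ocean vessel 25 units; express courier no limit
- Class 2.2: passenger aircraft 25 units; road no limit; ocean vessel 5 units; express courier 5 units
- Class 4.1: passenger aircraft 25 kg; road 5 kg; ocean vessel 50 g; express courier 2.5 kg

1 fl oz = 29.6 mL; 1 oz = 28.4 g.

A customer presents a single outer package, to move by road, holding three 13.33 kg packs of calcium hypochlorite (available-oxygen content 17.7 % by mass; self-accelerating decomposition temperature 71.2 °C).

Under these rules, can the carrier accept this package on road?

Yes

With available-oxygen content 17.7 % by mass (≥ 10 % by mass), the calcium hypochlorite falls in Class 5.1.
Class 5.1 quantity: three 13.33 kg packs = 39.99 kg.
39.99 kg is within the road limit of 50 kg for Class 5.1.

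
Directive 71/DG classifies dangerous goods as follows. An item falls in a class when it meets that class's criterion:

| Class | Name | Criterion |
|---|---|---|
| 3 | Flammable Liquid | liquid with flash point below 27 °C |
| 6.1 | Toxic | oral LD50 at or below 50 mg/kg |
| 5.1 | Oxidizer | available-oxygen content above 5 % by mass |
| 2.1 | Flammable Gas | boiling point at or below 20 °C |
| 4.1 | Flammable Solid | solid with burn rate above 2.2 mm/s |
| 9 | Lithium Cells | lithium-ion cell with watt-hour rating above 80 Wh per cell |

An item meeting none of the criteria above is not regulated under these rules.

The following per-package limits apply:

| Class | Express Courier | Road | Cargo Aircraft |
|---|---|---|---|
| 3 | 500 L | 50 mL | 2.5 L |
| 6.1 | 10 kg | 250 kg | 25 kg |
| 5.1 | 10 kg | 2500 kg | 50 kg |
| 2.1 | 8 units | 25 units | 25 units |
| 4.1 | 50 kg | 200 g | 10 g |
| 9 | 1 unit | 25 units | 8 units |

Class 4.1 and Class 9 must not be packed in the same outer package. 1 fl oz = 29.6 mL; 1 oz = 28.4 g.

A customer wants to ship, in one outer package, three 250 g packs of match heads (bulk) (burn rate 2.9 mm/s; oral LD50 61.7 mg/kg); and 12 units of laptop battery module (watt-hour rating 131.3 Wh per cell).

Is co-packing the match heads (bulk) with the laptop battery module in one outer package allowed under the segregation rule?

The match heads (bulk) have burn rate 2.9 mm/s, which is > 2.2 mm/s, so they are Class 4.1 (Flammable Solid).
The laptop battery module has watt-hour rating 131.3 Wh per cell, which is > 80 Wh per cell, so it is Class 9 (Lithium Cells).
Class 4.1 and Class 9 may not share an outer package.

No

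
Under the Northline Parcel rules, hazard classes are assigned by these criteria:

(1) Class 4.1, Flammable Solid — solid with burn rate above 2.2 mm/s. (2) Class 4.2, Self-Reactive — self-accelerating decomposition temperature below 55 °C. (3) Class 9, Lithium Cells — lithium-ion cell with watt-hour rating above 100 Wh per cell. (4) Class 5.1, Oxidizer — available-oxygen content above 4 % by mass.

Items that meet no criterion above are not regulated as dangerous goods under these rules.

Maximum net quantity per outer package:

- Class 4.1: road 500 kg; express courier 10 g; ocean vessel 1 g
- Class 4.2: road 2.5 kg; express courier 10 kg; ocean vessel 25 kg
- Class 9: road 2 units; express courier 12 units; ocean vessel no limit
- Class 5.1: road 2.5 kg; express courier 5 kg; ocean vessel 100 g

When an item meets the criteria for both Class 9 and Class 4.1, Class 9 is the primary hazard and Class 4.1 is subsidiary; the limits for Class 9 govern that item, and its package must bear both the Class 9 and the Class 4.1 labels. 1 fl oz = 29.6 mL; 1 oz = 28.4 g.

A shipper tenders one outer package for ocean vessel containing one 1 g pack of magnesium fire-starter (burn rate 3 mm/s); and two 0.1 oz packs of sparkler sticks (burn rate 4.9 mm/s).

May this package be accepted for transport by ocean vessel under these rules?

No

Burn rate 3 mm/s meets the Class 4.1 criterion (Flammable Solid), so the magnesium fire-starter is Class 4.1.
Sparkler sticks: burn rate 4.9 mm/s > 2.2 mm/s → Class 4.1 (Flammable Solid).
Class 4.1 net quantity: 1 g + (two 0.1 oz packs = 5.68 g) = 6.68 g.
6.68 g > 1 g (ocean vessel limit, Class 4.1) — over the limit.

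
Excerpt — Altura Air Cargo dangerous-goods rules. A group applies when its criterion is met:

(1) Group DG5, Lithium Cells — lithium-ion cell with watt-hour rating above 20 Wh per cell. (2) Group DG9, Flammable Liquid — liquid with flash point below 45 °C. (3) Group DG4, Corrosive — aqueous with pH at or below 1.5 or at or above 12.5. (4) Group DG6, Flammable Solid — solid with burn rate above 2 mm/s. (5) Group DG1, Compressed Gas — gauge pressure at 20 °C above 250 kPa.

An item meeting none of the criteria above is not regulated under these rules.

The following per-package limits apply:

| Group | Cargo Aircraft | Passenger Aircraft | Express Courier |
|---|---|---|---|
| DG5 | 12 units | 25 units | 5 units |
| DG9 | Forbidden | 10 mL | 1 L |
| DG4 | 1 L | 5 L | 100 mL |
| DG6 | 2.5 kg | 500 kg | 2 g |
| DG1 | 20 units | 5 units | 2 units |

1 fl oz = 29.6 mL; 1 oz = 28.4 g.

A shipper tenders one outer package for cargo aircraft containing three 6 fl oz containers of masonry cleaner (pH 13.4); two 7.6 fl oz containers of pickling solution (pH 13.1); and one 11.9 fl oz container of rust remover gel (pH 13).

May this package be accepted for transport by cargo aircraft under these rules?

No

Masonry cleaner: pH 13.4 ≥ 12.5 → Group DG4 (Corrosive).
With pH 13.1 (≥ 12.5), the pickling solution falls in Group DG4.
The rust remover gel has pH 13, which is ≥ 12.5, so it is Group DG4 (Corrosive).
Group DG4 net quantity: (three 6 fl oz containers = 532.8 mL) + (two 7.6 fl oz containers = 449.92 mL) + (one 11.9 fl oz container = 352.24 mL) = 1334.96 mL.
That exceeds the Group DG4 cargo aircraft limit of 1 L.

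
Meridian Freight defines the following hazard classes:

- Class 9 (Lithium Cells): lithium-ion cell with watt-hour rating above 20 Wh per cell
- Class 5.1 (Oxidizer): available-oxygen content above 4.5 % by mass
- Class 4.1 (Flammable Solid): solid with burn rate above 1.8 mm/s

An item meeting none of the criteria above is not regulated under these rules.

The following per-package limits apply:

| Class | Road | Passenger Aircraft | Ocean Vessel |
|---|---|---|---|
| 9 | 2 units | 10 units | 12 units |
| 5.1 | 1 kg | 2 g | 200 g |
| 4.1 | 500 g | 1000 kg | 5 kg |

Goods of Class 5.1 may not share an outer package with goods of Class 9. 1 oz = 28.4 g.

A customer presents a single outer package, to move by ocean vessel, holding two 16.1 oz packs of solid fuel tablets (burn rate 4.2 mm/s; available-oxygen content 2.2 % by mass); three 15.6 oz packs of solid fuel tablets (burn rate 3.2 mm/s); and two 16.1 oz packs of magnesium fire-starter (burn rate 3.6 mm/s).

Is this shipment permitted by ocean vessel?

Yes

Burn rate 4.2 mm/s meets the Class 4.1 criterion (Flammable Solid), so the solid fuel tablets are Class 4.1.
Burn rate 3.2 mm/s meets the Class 4.1 criterion (Flammable Solid), so the solid fuel tablets are Class 4.1.
The magnesium fire-starter has burn rate 3.6 mm/s, which is > 1.8 mm/s, so it is Class 4.1 (Flammable Solid).
Total Class 4.1: (two 16.1 oz packs = 914.48 g) + (three 15.6 oz packs = 1329.12 g) + (two 16.1 oz packs = 914.48 g) = 3158.08 g.
3158.08 g ≤ 5 kg (ocean vessel limit, Class 4.1) — within limit.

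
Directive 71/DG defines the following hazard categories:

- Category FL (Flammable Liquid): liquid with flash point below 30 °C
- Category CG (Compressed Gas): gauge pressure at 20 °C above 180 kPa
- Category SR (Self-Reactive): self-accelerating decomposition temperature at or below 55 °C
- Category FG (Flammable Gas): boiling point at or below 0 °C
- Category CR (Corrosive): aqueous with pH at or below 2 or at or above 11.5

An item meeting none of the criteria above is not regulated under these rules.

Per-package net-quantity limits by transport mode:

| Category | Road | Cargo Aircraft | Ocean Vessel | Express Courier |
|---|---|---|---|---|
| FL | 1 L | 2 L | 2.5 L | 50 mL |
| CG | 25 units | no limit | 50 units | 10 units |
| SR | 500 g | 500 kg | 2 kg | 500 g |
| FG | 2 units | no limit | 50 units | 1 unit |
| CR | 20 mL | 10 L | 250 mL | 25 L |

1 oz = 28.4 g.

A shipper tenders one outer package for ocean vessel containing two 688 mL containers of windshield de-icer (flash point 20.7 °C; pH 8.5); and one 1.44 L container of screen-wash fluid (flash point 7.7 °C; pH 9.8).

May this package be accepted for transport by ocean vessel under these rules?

Windshield de-icer: flash point 20.7 °C < 30 °C → Category FL (Flammable Liquid).
Flash point 7.7 °C meets the Category FL criterion (Flammable Liquid), so the screen-wash fluid is Category FL.
Total Category FL: (two 688 mL containers = 1.376 L) + 1.44 L = 2.816 L.
2.816 L exceeds the ocean vessel limit of 2.5 L for Category FL.

No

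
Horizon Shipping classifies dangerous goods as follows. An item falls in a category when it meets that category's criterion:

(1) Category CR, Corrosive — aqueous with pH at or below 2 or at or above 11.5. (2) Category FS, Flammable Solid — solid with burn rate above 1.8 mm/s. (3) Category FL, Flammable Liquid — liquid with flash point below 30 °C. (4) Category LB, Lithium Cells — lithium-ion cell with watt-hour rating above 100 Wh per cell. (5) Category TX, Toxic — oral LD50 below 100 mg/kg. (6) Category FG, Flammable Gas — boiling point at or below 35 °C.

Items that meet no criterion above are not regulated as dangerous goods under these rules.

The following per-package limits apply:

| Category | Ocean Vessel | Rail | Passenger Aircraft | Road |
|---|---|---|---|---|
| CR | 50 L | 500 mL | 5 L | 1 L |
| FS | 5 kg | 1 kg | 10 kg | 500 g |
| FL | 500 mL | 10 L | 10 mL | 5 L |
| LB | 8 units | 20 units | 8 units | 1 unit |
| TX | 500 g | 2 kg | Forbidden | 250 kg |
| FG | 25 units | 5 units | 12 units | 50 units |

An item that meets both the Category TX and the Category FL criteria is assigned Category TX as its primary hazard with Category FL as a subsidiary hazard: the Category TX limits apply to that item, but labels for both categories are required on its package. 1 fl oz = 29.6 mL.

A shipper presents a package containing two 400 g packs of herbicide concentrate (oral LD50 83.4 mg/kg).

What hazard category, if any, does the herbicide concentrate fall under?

Category TX

The herbicide concentrate has oral LD50 83.4 mg/kg, which is < 100 mg/kg, so it is Category TX (Toxic).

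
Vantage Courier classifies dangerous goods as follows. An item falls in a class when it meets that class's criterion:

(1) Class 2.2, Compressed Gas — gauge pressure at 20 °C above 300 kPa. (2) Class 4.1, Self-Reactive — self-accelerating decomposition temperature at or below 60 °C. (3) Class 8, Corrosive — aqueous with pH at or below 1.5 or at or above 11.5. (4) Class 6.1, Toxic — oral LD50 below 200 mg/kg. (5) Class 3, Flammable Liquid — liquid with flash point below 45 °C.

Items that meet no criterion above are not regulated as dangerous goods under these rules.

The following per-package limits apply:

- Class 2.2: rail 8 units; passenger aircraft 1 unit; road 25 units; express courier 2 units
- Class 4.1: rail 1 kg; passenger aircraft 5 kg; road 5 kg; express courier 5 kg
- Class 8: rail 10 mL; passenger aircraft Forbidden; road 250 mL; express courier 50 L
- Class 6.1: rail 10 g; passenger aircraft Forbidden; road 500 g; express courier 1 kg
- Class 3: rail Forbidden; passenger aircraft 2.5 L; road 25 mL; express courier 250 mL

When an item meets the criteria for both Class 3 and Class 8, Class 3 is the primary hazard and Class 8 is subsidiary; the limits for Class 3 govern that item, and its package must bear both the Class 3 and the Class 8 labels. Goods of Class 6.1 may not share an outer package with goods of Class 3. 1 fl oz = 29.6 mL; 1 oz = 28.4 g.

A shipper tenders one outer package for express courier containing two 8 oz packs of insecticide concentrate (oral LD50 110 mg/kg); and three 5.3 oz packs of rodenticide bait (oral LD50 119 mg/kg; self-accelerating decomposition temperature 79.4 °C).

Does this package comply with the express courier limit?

With oral LD50 110 mg/kg (< 200 mg/kg), the insecticide concentrate falls in Class 6.1.
With oral LD50 119 mg/kg (< 200 mg/kg), the rodenticide bait falls in Class 6.1.
Class 6.1 net quantity: (two 8 oz packs = 454.4 g) + (three 5.3 oz packs = 451.56 g) = 905.96 g.
905.96 g is within the express courier limit of 1 kg for Class 6.1.

Yes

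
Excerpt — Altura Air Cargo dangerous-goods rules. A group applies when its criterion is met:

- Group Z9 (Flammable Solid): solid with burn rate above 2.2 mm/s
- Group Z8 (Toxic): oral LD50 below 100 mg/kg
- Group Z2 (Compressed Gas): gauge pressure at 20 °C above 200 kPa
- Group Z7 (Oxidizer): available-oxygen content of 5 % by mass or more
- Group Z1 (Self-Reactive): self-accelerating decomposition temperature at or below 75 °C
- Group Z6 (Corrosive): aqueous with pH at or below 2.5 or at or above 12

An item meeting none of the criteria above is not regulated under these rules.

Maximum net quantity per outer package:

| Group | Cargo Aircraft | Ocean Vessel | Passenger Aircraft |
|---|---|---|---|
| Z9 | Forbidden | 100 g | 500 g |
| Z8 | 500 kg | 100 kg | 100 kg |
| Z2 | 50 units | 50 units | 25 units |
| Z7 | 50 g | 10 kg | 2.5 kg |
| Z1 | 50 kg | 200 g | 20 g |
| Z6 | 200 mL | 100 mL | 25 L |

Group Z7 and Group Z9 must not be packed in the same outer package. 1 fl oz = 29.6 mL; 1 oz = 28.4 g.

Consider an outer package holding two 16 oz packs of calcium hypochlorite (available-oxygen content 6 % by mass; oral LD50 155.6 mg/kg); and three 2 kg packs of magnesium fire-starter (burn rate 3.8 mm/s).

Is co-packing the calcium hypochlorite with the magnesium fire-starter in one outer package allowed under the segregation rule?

No

Available-oxygen content 6 % by mass meets the Group Z7 criterion (Oxidizer), so the calcium hypochlorite is Group Z7.
The magnesium fire-starter has burn rate 3.8 mm/s, which is > 2.2 mm/s, so it is Group Z9 (Flammable Solid).
Group Z7 and Group Z9 may not share an outer package.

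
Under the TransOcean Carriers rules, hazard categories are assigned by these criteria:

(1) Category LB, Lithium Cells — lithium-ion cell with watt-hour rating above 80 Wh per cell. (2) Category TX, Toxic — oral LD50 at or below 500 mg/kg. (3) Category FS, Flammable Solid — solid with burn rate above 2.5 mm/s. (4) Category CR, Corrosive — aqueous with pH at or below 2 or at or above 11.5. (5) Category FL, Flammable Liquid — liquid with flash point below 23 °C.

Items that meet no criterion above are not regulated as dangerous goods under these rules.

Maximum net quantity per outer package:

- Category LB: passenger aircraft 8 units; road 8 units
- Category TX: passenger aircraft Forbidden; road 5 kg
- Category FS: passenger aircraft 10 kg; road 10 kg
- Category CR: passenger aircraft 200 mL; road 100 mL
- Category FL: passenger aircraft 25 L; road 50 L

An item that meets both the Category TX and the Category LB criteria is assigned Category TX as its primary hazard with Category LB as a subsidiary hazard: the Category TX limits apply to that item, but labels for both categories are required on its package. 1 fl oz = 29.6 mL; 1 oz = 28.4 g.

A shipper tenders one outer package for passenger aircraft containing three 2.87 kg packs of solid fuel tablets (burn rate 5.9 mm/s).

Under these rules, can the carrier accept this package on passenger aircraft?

Solid fuel tablets: burn rate 5.9 mm/s > 2.5 mm/s → Category FS (Flammable Solid).
Category FS quantity: three 2.87 kg packs = 8.61 kg.
8.61 kg is within the passenger aircraft limit of 10 kg for Category FS.

Yes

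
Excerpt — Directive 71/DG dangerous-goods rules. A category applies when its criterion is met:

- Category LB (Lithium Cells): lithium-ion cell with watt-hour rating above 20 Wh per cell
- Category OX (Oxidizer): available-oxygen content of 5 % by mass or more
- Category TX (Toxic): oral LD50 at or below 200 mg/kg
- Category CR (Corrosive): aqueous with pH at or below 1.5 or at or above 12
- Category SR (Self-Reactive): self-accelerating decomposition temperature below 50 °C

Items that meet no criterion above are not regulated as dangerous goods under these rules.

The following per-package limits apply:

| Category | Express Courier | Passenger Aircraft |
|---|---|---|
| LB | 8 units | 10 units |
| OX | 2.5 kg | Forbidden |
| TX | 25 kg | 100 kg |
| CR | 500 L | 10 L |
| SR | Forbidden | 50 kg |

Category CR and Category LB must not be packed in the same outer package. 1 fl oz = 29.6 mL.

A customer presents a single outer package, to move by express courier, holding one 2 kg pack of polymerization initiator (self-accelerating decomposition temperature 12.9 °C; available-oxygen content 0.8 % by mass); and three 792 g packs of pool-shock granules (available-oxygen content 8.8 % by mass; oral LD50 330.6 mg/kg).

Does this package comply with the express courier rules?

The polymerization initiator has self-accelerating decomposition temperature 12.9 °C, which is < 50 °C, so it is Category SR (Self-Reactive).
With available-oxygen content 8.8 % by mass (≥ 5 % by mass), the pool-shock granules fall in Category OX.
Category SR quantity: 2 kg.
By express courier, Category SR is Forbidden regardless of quantity.
Category OX quantity: three 792 g packs = 2.376 kg.
2.376 kg is within the express courier limit of 2.5 kg for Category OX.
The segregation rule (Category CR with Category LB) does not apply to Category SR with Category OX.

No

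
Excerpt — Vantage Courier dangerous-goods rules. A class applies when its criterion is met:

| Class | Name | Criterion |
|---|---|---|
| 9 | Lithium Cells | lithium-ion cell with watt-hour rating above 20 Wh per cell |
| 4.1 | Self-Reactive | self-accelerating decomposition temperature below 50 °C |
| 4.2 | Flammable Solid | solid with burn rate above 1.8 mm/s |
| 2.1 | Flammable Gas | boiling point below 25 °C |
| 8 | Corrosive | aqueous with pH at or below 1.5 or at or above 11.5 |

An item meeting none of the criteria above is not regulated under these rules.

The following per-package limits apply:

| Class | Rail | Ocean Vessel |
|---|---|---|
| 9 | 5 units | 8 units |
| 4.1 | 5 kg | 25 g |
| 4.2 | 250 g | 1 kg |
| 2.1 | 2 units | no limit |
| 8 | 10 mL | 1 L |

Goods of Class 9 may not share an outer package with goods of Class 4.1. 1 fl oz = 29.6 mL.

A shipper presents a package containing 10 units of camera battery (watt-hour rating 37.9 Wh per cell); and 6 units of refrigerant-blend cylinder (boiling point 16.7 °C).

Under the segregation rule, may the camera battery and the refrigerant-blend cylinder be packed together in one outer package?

Camera battery: watt-hour rating 37.9 Wh per cell > 20 Wh per cell → Class 9 (Lithium Cells).
The refrigerant-blend cylinder has boiling point 16.7 °C, which is < 25 °C, so it is Class 2.1 (Flammable Gas).
No segregation rule bars Class 9 with Class 2.1.

Yes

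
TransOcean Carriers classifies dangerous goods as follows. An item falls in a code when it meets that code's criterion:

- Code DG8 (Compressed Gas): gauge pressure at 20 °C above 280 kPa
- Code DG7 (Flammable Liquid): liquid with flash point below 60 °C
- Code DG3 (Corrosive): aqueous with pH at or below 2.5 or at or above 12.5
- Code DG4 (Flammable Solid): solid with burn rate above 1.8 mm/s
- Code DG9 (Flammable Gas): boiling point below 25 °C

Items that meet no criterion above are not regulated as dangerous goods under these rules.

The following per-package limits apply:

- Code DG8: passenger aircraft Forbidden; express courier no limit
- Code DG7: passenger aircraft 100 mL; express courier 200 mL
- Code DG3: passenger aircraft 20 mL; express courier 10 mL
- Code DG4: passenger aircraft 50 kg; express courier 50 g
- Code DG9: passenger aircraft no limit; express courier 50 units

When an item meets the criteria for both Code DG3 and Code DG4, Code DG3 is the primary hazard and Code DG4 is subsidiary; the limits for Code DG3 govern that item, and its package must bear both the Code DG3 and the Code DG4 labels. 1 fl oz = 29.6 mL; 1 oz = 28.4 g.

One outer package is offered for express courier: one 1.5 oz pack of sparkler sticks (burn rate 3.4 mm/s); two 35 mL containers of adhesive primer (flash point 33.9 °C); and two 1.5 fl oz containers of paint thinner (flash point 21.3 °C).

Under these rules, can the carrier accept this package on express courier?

Yes

With burn rate 3.4 mm/s (> 1.8 mm/s), the sparkler sticks fall in Code DG4.
The adhesive primer has flash point 33.9 °C, which is < 60 °C, so it is Code DG7 (Flammable Liquid).
Flash point 21.3 °C meets the Code DG7 criterion (Flammable Liquid), so the paint thinner is Code DG7.
Total Code DG7: (two 35 mL containers = 70 mL) + (two 1.5 fl oz containers = 88.8 mL) = 158.8 mL.
158.8 mL is within the express courier limit of 200 mL for Code DG7.
Code DG4 quantity: one 1.5 oz pack = 42.6 g.
42.6 g ≤ 50 g (express courier limit, Code DG4) — within limit.
Every hazard code is within its express courier limit and no segregation rule is violated.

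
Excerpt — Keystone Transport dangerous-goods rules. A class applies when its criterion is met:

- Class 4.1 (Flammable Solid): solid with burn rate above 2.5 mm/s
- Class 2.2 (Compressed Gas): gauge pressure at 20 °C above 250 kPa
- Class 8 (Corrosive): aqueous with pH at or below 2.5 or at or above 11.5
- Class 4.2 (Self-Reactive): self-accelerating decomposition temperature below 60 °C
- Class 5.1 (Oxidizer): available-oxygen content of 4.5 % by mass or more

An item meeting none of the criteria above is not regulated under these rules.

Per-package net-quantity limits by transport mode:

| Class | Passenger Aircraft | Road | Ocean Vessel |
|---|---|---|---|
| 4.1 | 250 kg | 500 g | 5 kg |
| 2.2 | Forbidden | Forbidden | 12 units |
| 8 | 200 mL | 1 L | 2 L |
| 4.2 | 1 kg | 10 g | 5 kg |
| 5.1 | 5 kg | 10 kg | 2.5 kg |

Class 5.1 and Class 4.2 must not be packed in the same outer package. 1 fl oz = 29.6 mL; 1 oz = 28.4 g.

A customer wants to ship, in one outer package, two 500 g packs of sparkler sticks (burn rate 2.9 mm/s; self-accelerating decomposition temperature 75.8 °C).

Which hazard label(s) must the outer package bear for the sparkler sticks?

Sparkler sticks: burn rate 2.9 mm/s > 2.5 mm/s → Class 4.1 (Flammable Solid).
Only the Class 4.1 label is required.

Class 4.1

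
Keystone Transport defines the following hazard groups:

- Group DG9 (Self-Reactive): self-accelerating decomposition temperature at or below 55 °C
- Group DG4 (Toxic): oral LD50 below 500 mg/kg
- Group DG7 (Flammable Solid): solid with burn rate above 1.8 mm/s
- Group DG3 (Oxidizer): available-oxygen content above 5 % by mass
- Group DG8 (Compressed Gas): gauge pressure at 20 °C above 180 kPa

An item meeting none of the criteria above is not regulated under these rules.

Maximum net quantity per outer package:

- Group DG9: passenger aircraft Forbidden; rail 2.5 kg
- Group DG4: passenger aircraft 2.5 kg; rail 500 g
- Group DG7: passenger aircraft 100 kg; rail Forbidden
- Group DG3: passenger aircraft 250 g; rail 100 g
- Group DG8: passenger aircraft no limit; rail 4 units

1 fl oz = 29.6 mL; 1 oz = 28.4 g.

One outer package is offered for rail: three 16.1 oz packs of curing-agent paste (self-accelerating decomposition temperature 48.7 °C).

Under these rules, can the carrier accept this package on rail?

With self-accelerating decomposition temperature 48.7 °C (≤ 55 °C), the curing-agent paste falls in Group DG9.
Group DG9 quantity: three 16.1 oz packs = 1371.72 g.
1371.72 g ≤ 2.5 kg (rail limit, Group DG9) — within limit.

Yes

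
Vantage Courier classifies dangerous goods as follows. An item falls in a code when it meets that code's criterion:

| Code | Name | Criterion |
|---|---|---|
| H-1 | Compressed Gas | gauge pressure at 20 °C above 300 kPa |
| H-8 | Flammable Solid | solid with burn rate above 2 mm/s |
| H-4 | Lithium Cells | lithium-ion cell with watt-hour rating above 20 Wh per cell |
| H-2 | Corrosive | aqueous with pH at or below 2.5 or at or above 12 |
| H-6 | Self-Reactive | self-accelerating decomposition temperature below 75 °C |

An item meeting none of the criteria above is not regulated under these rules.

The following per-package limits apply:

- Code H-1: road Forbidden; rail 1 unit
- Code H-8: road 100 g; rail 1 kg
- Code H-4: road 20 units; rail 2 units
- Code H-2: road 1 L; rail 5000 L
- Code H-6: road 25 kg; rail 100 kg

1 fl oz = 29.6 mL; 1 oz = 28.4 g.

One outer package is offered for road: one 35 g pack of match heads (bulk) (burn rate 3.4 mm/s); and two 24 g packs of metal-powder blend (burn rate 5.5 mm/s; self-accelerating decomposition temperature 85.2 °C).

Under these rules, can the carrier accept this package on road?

Match heads (bulk): burn rate 3.4 mm/s > 2 mm/s → Code H-8 (Flammable Solid).
Metal-powder blend: burn rate 5.5 mm/s > 2 mm/s → Code H-8 (Flammable Solid).
Total Code H-8: 35 g + (two 24 g packs = 48 g) = 83 g.
That is within the Code H-8 road limit of 100 g.

Yes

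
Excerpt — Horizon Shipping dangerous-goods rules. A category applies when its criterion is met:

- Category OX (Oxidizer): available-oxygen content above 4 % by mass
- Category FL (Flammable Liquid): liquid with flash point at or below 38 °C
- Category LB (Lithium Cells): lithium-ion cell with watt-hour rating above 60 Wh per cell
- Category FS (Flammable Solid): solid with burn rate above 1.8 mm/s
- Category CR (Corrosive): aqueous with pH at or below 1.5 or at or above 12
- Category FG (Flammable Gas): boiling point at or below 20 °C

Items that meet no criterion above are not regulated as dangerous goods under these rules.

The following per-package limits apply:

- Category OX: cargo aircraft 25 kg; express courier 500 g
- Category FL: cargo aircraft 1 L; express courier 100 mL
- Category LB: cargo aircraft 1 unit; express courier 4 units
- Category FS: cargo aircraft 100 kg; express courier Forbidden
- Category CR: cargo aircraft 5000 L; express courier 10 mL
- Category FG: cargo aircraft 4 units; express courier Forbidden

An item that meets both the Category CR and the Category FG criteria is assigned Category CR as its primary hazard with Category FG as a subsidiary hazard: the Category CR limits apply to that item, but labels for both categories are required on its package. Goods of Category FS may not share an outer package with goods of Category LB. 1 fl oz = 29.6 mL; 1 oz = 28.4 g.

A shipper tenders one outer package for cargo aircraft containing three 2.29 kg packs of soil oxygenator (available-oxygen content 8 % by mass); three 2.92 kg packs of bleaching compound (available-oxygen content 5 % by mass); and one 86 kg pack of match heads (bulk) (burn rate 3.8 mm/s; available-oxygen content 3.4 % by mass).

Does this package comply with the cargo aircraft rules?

Yes

Soil oxygenator: available-oxygen content 8 % by mass > 4 % by mass → Category OX (Oxidizer).
Bleaching compound: available-oxygen content 5 % by mass > 4 % by mass → Category OX (Oxidizer).
Match heads (bulk): burn rate 3.8 mm/s > 1.8 mm/s → Category FS (Flammable Solid).
Category OX net quantity: (three 2.29 kg packs = 6.87 kg) + (three 2.92 kg packs = 8.76 kg) = 15.63 kg.
15.63 kg is within the cargo aircraft limit of 25 kg for Category OX.
Category FS quantity: 86 kg.
86 kg is within the cargo aircraft limit of 100 kg for Category FS.
The segregation rule (Category FS with Category LB) does not apply to Category OX with Category FS.
Every hazard category is within its cargo aircraft limit and no segregation rule is violated.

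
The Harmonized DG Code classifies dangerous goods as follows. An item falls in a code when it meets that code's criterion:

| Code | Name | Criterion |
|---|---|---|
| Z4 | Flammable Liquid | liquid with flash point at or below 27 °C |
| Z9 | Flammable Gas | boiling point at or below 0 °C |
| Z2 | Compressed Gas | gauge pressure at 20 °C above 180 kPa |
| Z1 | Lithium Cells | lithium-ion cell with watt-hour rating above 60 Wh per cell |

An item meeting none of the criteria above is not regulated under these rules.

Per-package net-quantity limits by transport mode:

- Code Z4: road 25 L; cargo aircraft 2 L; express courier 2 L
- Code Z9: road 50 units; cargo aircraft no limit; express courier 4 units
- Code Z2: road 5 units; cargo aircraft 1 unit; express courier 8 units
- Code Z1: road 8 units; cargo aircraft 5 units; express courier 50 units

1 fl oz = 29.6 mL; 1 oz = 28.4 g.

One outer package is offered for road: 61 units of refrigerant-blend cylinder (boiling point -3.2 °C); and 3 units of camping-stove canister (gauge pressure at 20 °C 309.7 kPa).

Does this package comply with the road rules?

No

The refrigerant-blend cylinder has boiling point -3.2 °C, which is ≤ 0 °C, so it is Code Z9 (Flammable Gas).
Gauge pressure at 20 °C 309.7 kPa meets the Code Z2 criterion (Compressed Gas), so the camping-stove canister is Code Z2.
Code Z2 quantity: 3 units.
That is within the Code Z2 road limit of 5 units.
Code Z9 quantity: 61 units.
That exceeds the Code Z9 road limit of 50 units.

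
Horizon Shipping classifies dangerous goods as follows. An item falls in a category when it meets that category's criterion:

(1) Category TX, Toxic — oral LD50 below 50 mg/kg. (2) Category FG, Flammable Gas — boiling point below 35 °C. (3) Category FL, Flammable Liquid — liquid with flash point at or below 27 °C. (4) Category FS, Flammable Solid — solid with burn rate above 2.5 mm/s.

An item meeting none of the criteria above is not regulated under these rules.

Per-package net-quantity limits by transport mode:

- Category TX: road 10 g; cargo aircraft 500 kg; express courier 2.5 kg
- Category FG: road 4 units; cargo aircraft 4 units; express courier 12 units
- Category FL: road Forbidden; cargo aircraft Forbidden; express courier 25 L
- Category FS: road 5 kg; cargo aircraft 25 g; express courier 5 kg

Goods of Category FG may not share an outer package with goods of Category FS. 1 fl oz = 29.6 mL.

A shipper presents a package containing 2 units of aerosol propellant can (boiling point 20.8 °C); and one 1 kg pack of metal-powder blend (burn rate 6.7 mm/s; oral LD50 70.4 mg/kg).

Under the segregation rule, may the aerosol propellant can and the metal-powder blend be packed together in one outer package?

No

The aerosol propellant can has boiling point 20.8 °C, which is < 35 °C, so it is Category FG (Flammable Gas).
Metal-powder blend: burn rate 6.7 mm/s > 2.5 mm/s → Category FS (Flammable Solid).
Category FG and Category FS may not share an outer package.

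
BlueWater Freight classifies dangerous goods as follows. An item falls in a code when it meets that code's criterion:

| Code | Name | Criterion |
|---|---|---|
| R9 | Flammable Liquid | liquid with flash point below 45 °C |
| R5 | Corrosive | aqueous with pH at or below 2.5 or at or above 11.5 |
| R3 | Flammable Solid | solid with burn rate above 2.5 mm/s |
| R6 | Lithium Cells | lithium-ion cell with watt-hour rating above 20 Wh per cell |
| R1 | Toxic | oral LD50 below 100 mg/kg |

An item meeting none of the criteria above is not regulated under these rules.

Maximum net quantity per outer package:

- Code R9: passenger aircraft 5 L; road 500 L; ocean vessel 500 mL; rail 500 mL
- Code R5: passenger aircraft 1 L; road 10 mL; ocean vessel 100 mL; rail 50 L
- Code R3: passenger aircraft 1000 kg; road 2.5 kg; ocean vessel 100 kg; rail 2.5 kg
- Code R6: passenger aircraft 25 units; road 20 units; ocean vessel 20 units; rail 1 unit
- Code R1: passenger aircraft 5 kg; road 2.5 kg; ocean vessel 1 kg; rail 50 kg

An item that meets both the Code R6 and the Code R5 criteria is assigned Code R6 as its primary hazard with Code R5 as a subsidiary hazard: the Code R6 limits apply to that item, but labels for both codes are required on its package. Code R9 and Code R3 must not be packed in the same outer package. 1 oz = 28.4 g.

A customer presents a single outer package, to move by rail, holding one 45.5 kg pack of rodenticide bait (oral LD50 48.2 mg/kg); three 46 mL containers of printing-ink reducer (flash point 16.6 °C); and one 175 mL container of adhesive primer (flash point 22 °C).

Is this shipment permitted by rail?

Oral LD50 48.2 mg/kg meets the Code R1 criterion (Toxic), so the rodenticide bait is Code R1.
Printing-ink reducer: flash point 16.6 °C < 45 °C → Code R9 (Flammable Liquid).
Adhesive primer: flash point 22 °C < 45 °C → Code R9 (Flammable Liquid).
Code R9 net quantity: (three 46 mL containers = 138 mL) + 175 mL = 313 mL.
313 mL is within the rail limit of 500 mL for Code R9.
Code R1 quantity: 45.5 kg.
45.5 kg is within the rail limit of 50 kg for Code R1.
The segregation rule (Code R9 with Code R3) does not apply to Code R9 with Code R1.
Every hazard code is within its rail limit and no segregation rule is violated.

Yes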